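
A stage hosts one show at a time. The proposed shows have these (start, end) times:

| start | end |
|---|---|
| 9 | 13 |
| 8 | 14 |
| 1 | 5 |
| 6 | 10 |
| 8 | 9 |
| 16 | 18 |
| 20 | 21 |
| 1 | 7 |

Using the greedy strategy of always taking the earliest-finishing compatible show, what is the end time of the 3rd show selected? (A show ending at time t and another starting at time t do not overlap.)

13

Greedy by earliest finish: after sorting by end time, pick each interval compatible with the last pick.
Sorted by end: (1,5)  (1,7)  (8,9)  (6,10)  (9,13)  (8,14)  (16,18)  (20,21)
take (1,5); take (8,9); take (9,13); take (16,18); take (20,21).
Selected: (1,5) (8,9) (9,13) (16,18) (20,21)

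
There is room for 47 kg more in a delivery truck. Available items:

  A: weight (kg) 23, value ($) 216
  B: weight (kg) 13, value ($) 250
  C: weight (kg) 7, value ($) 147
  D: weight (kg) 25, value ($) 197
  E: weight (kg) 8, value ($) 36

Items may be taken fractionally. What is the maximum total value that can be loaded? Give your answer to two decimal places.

Ratios (sorted): C 21.00, B 19.23, A 9.39, D 7.88, E 4.50
take C (7 @ 147); take B (13 @ 250); take A (23 @ 216); take 4/25 of D → 31.52. Capacity used 47/47.
Total value = 644.52

644.52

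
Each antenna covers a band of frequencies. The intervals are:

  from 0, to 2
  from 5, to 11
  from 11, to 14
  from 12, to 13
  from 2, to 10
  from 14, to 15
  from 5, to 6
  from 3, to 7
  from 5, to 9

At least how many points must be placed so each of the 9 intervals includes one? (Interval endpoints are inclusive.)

By right end: [0,2]  [5,6]  [3,7]  [5,9]  [2,10]  [5,11]  [12,13]  [11,14]  [14,15]
[0,2] uncovered → point at 2; [5,6] uncovered → point at 6; [12,13] uncovered → point at 13; [14,15] uncovered → point at 15.
Points: 2, 6, 13, 15 (4 total).

4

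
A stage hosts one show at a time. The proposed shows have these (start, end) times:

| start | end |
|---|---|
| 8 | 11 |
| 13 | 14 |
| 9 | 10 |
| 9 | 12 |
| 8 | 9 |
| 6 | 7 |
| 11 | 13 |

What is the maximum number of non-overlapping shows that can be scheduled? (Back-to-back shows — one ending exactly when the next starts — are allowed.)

Sorted by end: (6,7)  (8,9)  (9,10)  (8,11)  (9,12)  (11,13)  (13,14)
take (6,7); take (8,9); take (9,10); skip (9,12); take (11,13); take (13,14).
Selected 5 shows.

5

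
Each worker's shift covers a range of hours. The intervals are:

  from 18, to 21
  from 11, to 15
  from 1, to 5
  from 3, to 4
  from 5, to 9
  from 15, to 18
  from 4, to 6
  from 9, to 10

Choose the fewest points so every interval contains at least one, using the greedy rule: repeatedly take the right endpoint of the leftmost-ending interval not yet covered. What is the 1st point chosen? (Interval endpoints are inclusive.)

4

Process intervals by earliest right end; each time one isn't hit yet, stab at its right endpoint.
Sorted: [3,4] [1,5] [4,6] [5,9] [9,10] [11,15] [15,18] [18,21]
{[3,4],[1,5],[4,6]} hit by 4; {[5,9],[9,10]} hit by 9; {[11,15],[15,18]} hit by 15; {[18,21]} hit by 21.
Points: 4, 9, 15, 21 (4 total).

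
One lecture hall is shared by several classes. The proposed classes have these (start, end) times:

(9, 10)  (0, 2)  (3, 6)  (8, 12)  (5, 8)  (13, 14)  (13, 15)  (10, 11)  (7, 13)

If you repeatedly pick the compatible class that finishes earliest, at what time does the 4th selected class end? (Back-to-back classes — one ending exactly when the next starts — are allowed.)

11

Sorted by end: (0,2)  (3,6)  (5,8)  (9,10)  (10,11)  (8,12)  (7,13)  (13,14)  (13,15)
take (0,2); take (3,6); take (9,10); take (10,11); skip (8,12); take (13,14).
Selected: (0,2) (3,6) (9,10) (10,11) (13,14)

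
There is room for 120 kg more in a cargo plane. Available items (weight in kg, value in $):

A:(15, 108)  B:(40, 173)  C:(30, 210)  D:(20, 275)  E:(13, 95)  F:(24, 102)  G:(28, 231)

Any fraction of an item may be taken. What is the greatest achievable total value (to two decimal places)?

979.55

Sort by value per unit weight and fill in that order.
Ratios (sorted): D 13.75, G 8.25, E 7.31, A 7.20, C 7.00, B 4.33, F 4.25
take D (20 @ 275); take G (28 @ 231); take E (13 @ 95); take A (15 @ 108); take C (30 @ 210); take 14/40 of B → 60.55. Capacity used 120/120.
Total value = 979.55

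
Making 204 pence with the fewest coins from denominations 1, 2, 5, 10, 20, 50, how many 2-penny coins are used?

2

204 − 4×50→4 − 2×2→0
Count of 2: 2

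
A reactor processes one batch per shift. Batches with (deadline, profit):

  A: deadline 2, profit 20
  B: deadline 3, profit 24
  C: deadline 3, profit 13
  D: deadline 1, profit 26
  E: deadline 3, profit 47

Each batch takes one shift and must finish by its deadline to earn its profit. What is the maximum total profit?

97

By profit: E(d3,47), D(d1,26), B(d3,24), A(d2,20), C(d3,13)
E→slot 3; D→slot 1; B→slot 2; A skipped; C skipped.
Profit = 26 + 24 + 47 = 97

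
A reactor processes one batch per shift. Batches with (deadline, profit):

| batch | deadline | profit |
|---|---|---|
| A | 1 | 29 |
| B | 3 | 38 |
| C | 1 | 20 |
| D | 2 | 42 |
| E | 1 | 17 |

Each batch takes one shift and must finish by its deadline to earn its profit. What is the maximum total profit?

Profit order: D=42 B=38 A=29 C=20 E=17
Assign: D→slot 2, B→slot 3, A→slot 1, C skipped, E skipped.
Slots: [1:A] [2:D] [3:B]
Profit = 29 + 42 + 38 = 109

109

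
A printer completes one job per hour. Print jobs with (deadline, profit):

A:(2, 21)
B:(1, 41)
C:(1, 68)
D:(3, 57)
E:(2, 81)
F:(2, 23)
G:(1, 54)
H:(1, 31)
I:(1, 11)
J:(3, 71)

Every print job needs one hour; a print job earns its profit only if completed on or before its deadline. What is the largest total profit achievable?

220

Take jobs in profit order; each goes to the latest open slot no later than its deadline.
By profit: E(d2,81), J(d3,71), C(d1,68), D(d3,57), G(d1,54), B(d1,41), H(d1,31), F(d2,23), A(d2,21), I(d1,11)
E→slot 2; J→slot 3; C→slot 1; D skipped; G skipped; B skipped; H skipped; F skipped; A skipped; I skipped.
Profit = 68 + 81 + 71 = 220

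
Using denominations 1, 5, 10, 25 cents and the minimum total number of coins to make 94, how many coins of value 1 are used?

94 − 3×25→19 − 1×10→9 − 1×5→4 − 4×1→0
Count of 1: 4

4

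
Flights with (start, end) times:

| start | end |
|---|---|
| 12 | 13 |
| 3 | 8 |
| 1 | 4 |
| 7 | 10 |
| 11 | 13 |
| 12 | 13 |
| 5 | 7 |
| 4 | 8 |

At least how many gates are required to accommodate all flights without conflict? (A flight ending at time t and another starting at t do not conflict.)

The answer is the maximum number of intervals overlapping at any instant.
starts: [1, 3, 4, 5, 7, 11, 12, 12]
ends:   [4, 7, 8, 8, 10, 13, 13, 13]
s1→1 s3→2 e4→1 s4→2 s5→3  — peak 3.

3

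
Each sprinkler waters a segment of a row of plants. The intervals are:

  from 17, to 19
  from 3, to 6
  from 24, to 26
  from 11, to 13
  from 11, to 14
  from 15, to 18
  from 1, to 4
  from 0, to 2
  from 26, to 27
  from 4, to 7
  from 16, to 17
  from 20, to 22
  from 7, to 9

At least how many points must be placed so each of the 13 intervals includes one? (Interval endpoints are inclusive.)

By right end: [0,2]  [1,4]  [3,6]  [4,7]  [7,9]  [11,13]  [11,14]  [16,17]  [15,18]  [17,19]  [20,22]  [24,26]  [26,27]
[0,2] uncovered → point at 2; [3,6] uncovered → point at 6; [7,9] uncovered → point at 9; [11,13] uncovered → point at 13; [16,17] uncovered → point at 17; [20,22] uncovered → point at 22; [24,26] uncovered → point at 26.
Points: 2, 6, 9, 13, 17, 22, 26 (7 total).

7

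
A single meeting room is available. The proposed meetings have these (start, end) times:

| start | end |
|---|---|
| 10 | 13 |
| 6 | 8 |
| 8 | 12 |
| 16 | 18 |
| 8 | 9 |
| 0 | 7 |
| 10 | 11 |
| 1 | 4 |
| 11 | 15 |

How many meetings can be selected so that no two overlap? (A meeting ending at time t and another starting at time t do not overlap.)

6

Greedy by earliest finish: after sorting by end time, pick each interval compatible with the last pick.
By end time: (1,4), (0,7), (6,8), (8,9), (10,11), (8,12), (10,13), (11,15), (16,18).
Pick (1,4); next start ≥ 4 → (6,8); next start ≥ 8 → (8,9); next start ≥ 9 → (10,11); next start ≥ 11 → (11,15); next start ≥ 15 → (16,18).
Selected 6 meetings.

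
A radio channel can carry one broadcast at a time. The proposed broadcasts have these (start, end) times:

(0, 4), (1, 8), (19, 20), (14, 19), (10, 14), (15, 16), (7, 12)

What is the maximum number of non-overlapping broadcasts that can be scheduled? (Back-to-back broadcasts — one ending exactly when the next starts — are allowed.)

Sorted by end: (0,4)  (1,8)  (7,12)  (10,14)  (15,16)  (14,19)  (19,20)
take (0,4); skip (1,8); take (7,12); skip (10,14); take (15,16); take (19,20).
Selected 4 broadcasts.

4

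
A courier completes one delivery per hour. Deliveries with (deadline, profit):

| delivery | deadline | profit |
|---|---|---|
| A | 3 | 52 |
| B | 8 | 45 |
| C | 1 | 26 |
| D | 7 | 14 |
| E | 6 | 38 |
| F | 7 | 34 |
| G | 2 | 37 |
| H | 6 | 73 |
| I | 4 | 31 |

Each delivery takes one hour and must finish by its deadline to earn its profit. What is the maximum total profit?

Take jobs in profit order; each goes to the latest open slot no later than its deadline.
By profit: H(d6,73), A(d3,52), B(d8,45), E(d6,38), G(d2,37), F(d7,34), I(d4,31), C(d1,26), D(d7,14)
H→slot 6; A→slot 3; B→slot 8; E→slot 5; G→slot 2; F→slot 7; I→slot 4; C→slot 1; D skipped.
Profit = 26 + 37 + 52 + 31 + 38 + 73 + 34 + 45 = 336

336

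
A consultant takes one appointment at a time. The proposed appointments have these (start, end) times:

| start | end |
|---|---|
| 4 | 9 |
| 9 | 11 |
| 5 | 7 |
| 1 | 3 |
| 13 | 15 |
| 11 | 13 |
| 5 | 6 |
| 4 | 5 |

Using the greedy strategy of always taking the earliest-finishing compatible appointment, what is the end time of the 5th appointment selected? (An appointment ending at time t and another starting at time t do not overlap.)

Greedy by earliest finish: after sorting by end time, pick each interval compatible with the last pick.
By end time: (1,3), (4,5), (5,6), (5,7), (4,9), (9,11), (11,13), (13,15).
Pick (1,3); next start ≥ 3 → (4,5); next start ≥ 5 → (5,6); next start ≥ 6 → (9,11); next start ≥ 11 → (11,13); next start ≥ 13 → (13,15).
Selected: (1,3) (4,5) (5,6) (9,11) (11,13) (13,15)

13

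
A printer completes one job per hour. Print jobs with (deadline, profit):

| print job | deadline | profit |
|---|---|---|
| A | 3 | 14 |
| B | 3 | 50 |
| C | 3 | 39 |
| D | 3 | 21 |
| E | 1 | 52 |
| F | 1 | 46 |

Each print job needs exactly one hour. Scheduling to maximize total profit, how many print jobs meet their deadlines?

3

Take jobs in profit order; each goes to the latest open slot no later than its deadline.
Profit order: E=52 B=50 F=46 C=39 D=21 A=14
Assign: E→slot 1, B→slot 3, F skipped, C→slot 2, D skipped, A skipped.
Slots: [1:E] [2:C] [3:B]
3 of 6 scheduled.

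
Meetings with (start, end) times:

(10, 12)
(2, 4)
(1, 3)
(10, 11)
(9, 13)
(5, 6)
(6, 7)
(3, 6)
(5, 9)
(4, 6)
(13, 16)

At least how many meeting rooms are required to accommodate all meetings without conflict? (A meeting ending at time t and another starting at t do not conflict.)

4

Count concurrent intervals with a sweep; the peak is the room count.
Events (time:±→running): 1:+→1 2:+→2 3:-→1 3:+→2 4:-→1 4:+→2 5:+→3 5:+→4 … peak 4.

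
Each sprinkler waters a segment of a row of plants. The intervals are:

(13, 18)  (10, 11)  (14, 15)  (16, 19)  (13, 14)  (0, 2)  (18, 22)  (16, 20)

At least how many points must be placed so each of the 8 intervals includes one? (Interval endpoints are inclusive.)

4

Sorted: [0,2] [10,11] [13,14] [14,15] [13,18] [16,19] [16,20] [18,22]
{[0,2]} hit by 2; {[10,11]} hit by 11; {[13,14],[14,15],[13,18]} hit by 14; {[16,19],[16,20],[18,22]} hit by 19.
Points: 2, 11, 14, 19 (4 total).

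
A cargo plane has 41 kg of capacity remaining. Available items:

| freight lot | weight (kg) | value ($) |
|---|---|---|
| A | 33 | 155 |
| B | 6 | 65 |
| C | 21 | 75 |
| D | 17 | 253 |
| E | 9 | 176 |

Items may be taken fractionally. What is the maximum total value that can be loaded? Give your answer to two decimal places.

Ratios (sorted): E 19.56, D 14.88, B 10.83, A 4.70, C 3.57
take E (9 @ 176); take D (17 @ 253); take B (6 @ 65); take 9/33 of A → 42.27. Capacity used 41/41.
Total value = 536.27

536.27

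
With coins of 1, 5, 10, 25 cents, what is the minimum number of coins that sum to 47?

Greedy: take as many of the largest coin as possible, then repeat with the remainder.
47 = 1×25 + 2×10 + 2×1
Total coins = 1 + 2 + 2 = 5

5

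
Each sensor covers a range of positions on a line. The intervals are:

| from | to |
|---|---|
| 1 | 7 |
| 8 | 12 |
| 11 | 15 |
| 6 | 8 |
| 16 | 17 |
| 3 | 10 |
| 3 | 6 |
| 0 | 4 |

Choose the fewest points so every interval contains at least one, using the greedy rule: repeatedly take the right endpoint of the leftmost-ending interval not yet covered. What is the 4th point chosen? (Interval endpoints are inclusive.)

17

Sorted: [0,4] [3,6] [1,7] [6,8] [3,10] [8,12] [11,15] [16,17]
{[0,4],[3,6],[1,7]} hit by 4; {[6,8],[3,10],[8,12]} hit by 8; {[11,15]} hit by 15; {[16,17]} hit by 17.
Points: 4, 8, 15, 17 (4 total).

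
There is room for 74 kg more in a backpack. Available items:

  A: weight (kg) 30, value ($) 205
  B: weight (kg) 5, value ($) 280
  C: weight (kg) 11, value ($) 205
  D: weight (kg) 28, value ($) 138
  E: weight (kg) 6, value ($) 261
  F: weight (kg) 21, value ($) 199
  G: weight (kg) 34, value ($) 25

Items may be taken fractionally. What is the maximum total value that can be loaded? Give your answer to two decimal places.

Order: B (280/5=56.00) > E (261/6=43.50) > C (205/11=18.64) > F (199/21=9.48) > A (205/30=6.83) > D (138/28=4.93) > G (25/34=0.74)
Fill: take B (5 @ 280) → take E (6 @ 261) → take C (11 @ 205) → take F (21 @ 199) → take A (30 @ 205) → take 1/28 of D → 4.93; 74/74 used.
Total value = 1154.93

1154.93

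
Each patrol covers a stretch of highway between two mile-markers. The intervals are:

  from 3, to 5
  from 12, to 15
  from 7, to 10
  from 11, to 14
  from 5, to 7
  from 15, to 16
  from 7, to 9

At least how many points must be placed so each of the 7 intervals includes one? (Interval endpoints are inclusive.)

Sorted: [3,5] [5,7] [7,9] [7,10] [11,14] [12,15] [15,16]
{[3,5],[5,7]} hit by 5; {[7,9],[7,10]} hit by 9; {[11,14],[12,15]} hit by 14; {[15,16]} hit by 16.
Points: 5, 9, 14, 16 (4 total).

4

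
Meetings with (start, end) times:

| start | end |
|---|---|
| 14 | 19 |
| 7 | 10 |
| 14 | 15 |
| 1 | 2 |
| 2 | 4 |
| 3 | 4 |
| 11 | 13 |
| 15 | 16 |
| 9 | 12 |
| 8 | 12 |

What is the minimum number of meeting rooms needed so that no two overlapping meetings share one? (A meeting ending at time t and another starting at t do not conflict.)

starts: [1, 2, 3, 7, 8, 9, 11, 14, 14, 15]
ends:   [2, 4, 4, 10, 12, 12, 13, 15, 16, 19]
s1→1 e2→0 s2→1 s3→2 e4→1 e4→0 s7→1 s8→2 s9→3  — peak 3.

3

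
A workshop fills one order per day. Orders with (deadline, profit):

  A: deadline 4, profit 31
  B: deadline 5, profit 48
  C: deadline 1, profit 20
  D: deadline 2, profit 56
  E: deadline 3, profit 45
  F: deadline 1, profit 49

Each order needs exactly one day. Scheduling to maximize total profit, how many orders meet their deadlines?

5

Sort by profit descending; place each in the latest free slot ≤ its deadline.
By profit: D(d2,56), F(d1,49), B(d5,48), E(d3,45), A(d4,31), C(d1,20)
D→slot 2; F→slot 1; B→slot 5; E→slot 3; A→slot 4; C skipped.
5 of 6 scheduled.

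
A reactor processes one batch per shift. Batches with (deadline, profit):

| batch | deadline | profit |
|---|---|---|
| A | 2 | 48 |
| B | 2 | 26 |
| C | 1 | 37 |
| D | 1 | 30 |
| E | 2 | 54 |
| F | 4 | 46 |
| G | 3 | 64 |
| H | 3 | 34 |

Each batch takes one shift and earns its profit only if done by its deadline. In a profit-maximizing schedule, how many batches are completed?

4

Sort by profit descending; place each in the latest free slot ≤ its deadline.
Profit order: G=64 E=54 A=48 F=46 C=37 H=34 D=30 B=26
Assign: G→slot 3, E→slot 2, A→slot 1, F→slot 4, C skipped, H skipped, D skipped, B skipped.
Slots: [1:A] [2:E] [3:G] [4:F]
4 of 8 scheduled.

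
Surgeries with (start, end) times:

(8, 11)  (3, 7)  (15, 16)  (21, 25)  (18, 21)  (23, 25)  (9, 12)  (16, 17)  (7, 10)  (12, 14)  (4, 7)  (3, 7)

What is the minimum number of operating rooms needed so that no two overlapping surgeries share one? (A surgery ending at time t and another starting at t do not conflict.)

Events (time:±→running): 3:+→1 3:+→2 4:+→3 … peak 3.

3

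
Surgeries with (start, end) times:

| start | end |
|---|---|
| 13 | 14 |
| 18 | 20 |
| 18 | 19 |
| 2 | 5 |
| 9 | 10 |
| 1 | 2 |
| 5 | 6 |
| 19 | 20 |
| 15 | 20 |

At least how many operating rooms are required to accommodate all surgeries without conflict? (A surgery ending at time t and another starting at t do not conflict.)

3

Count concurrent intervals with a sweep; the peak is the room count.
Events (time:±→running): 1:+→1 2:-→0 2:+→1 5:-→0 5:+→1 6:-→0 9:+→1 10:-→0 13:+→1 14:-→0 15:+→1 18:+→2 18:+→3 … peak 3.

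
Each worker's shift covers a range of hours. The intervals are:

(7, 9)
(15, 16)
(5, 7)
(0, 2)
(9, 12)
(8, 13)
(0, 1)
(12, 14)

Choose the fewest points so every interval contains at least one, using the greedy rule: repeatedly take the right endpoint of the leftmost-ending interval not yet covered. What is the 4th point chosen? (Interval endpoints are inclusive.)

By right end: [0,1]  [0,2]  [5,7]  [7,9]  [9,12]  [8,13]  [12,14]  [15,16]
[0,1] uncovered → point at 1; [5,7] uncovered → point at 7; [9,12] uncovered → point at 12; [15,16] uncovered → point at 16.
Points: 1, 7, 12, 16 (4 total).

16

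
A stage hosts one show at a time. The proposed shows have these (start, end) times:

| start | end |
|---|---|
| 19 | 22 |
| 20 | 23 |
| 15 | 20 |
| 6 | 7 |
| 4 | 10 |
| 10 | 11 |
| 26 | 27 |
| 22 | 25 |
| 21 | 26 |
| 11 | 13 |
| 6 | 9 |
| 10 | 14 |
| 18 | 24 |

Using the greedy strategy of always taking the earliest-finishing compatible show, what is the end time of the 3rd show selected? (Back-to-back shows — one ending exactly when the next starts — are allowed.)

13

Greedy by earliest finish: after sorting by end time, pick each interval compatible with the last pick.
Sorted by end: (6,7)  (6,9)  (4,10)  (10,11)  (11,13)  (10,14)  (15,20)  (19,22)  (20,23)  (18,24)  (22,25)  (21,26)  (26,27)
take (6,7); take (10,11); take (11,13); take (15,20); take (20,23); skip (18,24); skip (22,25); take (26,27).
Selected: (6,7) (10,11) (11,13) (15,20) (20,23) (26,27)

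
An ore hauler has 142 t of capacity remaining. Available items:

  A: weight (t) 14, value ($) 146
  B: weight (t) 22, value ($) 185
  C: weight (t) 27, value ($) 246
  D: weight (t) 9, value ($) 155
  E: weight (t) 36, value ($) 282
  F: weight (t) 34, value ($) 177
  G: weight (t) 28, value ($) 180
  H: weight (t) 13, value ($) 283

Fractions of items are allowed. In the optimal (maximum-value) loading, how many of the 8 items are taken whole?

Greedy by value/weight ratio, highest first.
Order: H (283/13=21.77) > D (155/9=17.22) > A (146/14=10.43) > C (246/27=9.11) > B (185/22=8.41) > E (282/36=7.83) > G (180/28=6.43) > F (177/34=5.21)
Fill: take H (13 @ 283) → take D (9 @ 155) → take A (14 @ 146) → take C (27 @ 246) → take B (22 @ 185) → take E (36 @ 282) → take 21/28 of G → 135.00; 142/142 used.
6 item(s) taken whole; one partial (take 21/28 of G).

6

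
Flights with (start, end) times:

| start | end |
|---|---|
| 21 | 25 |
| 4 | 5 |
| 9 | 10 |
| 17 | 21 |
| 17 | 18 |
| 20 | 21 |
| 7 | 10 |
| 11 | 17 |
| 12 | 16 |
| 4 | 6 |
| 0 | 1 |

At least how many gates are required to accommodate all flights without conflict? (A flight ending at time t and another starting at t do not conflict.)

Events (time:±→running): 0:+→1 1:-→0 4:+→1 4:+→2 … peak 2.

2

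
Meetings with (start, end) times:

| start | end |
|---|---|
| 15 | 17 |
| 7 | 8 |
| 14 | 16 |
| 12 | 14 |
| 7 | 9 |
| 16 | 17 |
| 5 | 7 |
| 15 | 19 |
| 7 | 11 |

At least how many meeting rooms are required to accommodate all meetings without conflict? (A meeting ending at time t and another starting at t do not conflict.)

Events (time:±→running): 5:+→1 7:-→0 7:+→1 7:+→2 7:+→3 … peak 3.

3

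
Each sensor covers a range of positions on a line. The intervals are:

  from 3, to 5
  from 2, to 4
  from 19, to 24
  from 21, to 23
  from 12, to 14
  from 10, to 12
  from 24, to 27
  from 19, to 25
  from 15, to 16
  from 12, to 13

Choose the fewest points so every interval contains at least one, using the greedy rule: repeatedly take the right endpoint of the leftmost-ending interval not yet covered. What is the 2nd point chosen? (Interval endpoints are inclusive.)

Process intervals by earliest right end; each time one isn't hit yet, stab at its right endpoint.
Sorted: [2,4] [3,5] [10,12] [12,13] [12,14] [15,16] [21,23] [19,24] [19,25] [24,27]
{[2,4],[3,5]} hit by 4; {[10,12],[12,13],[12,14]} hit by 12; {[15,16]} hit by 16; {[21,23],[19,24],[19,25]} hit by 23; {[24,27]} hit by 27.
Points: 4, 12, 16, 23, 27 (5 total).

12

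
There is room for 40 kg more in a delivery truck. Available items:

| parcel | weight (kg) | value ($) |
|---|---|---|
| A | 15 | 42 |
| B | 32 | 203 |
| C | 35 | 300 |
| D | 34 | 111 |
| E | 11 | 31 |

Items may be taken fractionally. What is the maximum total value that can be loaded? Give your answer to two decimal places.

331.72

Order: C (300/35=8.57) > B (203/32=6.34) > D (111/34=3.26) > E (31/11=2.82) > A (42/15=2.80)
Fill: take C (35 @ 300) → take 5/32 of B → 31.72; 40/40 used.
Total value = 331.72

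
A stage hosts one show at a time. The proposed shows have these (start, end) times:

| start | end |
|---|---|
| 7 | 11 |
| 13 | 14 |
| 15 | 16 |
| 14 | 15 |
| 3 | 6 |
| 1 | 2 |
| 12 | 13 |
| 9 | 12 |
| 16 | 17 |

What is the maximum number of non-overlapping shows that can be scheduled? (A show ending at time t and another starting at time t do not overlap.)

8

Greedy by earliest finish: after sorting by end time, pick each interval compatible with the last pick.
By end time: (1,2), (3,6), (7,11), (9,12), (12,13), (13,14), (14,15), (15,16), (16,17).
Pick (1,2); next start ≥ 2 → (3,6); next start ≥ 6 → (7,11); next start ≥ 11 → (12,13); next start ≥ 13 → (13,14); next start ≥ 14 → (14,15); next start ≥ 15 → (15,16); next start ≥ 16 → (16,17).
Selected 8 shows.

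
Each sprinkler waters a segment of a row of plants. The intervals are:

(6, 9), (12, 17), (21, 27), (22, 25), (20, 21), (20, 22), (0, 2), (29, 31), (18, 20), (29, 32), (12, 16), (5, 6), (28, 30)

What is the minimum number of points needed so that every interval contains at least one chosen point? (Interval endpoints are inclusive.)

By right end: [0,2]  [5,6]  [6,9]  [12,16]  [12,17]  [18,20]  [20,21]  [20,22]  [22,25]  [21,27]  [28,30]  [29,31]  [29,32]
[0,2] uncovered → point at 2; [5,6] uncovered → point at 6; [12,16] uncovered → point at 16; [18,20] uncovered → point at 20; [22,25] uncovered → point at 25; [28,30] uncovered → point at 30.
Points: 2, 6, 16, 20, 25, 30 (6 total).

6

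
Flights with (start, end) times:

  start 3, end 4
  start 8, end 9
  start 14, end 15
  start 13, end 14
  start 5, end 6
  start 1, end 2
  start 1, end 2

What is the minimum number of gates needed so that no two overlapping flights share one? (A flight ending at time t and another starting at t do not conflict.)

Count concurrent intervals with a sweep; the peak is the room count.
Events (time:±→running): 1:+→1 1:+→2 … peak 2.

2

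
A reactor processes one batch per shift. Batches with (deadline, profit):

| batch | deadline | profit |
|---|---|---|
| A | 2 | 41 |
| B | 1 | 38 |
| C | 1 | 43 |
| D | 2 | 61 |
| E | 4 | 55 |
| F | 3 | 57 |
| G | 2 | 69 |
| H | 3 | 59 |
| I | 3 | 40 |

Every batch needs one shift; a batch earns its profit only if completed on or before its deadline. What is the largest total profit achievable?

Profit order: G=69 D=61 H=59 F=57 E=55 C=43 A=41 I=40 B=38
Assign: G→slot 2, D→slot 1, H→slot 3, F skipped, E→slot 4, C skipped, A skipped, I skipped, B skipped.
Slots: [1:D] [2:G] [3:H] [4:E]
Profit = 61 + 69 + 59 + 55 = 244

244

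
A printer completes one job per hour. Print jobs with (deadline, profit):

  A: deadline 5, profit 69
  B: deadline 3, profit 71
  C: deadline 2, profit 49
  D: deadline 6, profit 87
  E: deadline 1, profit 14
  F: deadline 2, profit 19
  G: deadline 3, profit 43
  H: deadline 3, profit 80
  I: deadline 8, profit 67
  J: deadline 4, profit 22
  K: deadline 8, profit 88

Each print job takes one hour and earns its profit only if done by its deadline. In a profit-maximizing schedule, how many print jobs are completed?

Take jobs in profit order; each goes to the latest open slot no later than its deadline.
Profit order: K=88 D=87 H=80 B=71 A=69 I=67 C=49 G=43 J=22 F=19 E=14
Assign: K→slot 8, D→slot 6, H→slot 3, B→slot 2, A→slot 5, I→slot 7, C→slot 1, G skipped, J→slot 4, F skipped, E skipped.
Slots: [1:C] [2:B] [3:H] [4:J] [5:A] [6:D] [7:I] [8:K]
8 of 11 scheduled.

8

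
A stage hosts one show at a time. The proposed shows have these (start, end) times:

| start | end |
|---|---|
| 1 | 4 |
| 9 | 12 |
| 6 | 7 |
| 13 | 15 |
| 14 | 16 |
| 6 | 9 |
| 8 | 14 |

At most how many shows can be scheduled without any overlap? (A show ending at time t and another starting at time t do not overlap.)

Order by finish time; keep every interval that doesn't clash with the previous kept one.
By end time: (1,4), (6,7), (6,9), (9,12), (8,14), (13,15), (14,16).
Pick (1,4); next start ≥ 4 → (6,7); next start ≥ 7 → (9,12); next start ≥ 12 → (13,15).
Selected 4 shows.

4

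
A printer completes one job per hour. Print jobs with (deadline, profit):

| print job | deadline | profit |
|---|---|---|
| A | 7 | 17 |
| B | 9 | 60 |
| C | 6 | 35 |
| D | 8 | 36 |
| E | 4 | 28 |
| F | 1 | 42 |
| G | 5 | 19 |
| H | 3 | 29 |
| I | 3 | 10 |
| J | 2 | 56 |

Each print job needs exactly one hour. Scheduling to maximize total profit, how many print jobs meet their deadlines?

Profit order: B=60 J=56 F=42 D=36 C=35 H=29 E=28 G=19 A=17 I=10
Assign: B→slot 9, J→slot 2, F→slot 1, D→slot 8, C→slot 6, H→slot 3, E→slot 4, G→slot 5, A→slot 7, I skipped.
Slots: [1:F] [2:J] [3:H] [4:E] [5:G] [6:C] [7:A] [8:D] [9:B]
9 of 10 scheduled.

9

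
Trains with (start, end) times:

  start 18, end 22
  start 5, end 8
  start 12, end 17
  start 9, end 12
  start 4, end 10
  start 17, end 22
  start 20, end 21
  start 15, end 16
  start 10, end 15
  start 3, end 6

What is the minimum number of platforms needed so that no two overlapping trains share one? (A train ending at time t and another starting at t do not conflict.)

Count concurrent intervals with a sweep; the peak is the room count.
Events (time:±→running): 3:+→1 4:+→2 5:+→3 … peak 3.

3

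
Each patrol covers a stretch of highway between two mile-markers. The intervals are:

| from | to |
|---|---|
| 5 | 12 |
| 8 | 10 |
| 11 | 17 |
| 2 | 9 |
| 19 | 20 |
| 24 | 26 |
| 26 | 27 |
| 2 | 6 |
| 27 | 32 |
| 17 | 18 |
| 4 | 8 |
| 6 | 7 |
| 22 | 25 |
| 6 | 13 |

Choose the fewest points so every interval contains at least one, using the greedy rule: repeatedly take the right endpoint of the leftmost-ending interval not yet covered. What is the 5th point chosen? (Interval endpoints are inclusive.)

25

Sorted: [2,6] [6,7] [4,8] [2,9] [8,10] [5,12] [6,13] [11,17] [17,18] [19,20] [22,25] [24,26] [26,27] [27,32]
{[2,6],[6,7],[4,8],[2,9]} hit by 6; {[8,10],[5,12],[6,13]} hit by 10; {[11,17],[17,18]} hit by 17; {[19,20]} hit by 20; {[22,25],[24,26]} hit by 25; {[26,27],[27,32]} hit by 27.
Points: 6, 10, 17, 20, 25, 27 (6 total).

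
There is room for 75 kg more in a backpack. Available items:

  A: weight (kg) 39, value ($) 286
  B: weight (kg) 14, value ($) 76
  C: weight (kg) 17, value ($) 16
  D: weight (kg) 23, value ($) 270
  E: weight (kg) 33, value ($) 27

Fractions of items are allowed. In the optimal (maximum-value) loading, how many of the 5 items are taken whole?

Greedy by value/weight ratio, highest first.
Ratios (sorted): D 11.74, A 7.33, B 5.43, C 0.94, E 0.82
take D (23 @ 270); take A (39 @ 286); take 13/14 of B → 70.57. Capacity used 75/75.
2 item(s) taken whole; one partial (take 13/14 of B).

2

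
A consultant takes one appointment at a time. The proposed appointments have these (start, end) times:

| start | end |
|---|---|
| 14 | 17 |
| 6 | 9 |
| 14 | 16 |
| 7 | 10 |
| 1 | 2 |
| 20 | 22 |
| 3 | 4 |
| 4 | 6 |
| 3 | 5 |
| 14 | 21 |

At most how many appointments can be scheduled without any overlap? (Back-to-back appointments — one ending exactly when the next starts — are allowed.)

By end time: (1,2), (3,4), (3,5), (4,6), (6,9), (7,10), (14,16), (14,17), (14,21), (20,22).
Pick (1,2); next start ≥ 2 → (3,4); next start ≥ 4 → (4,6); next start ≥ 6 → (6,9); next start ≥ 9 → (14,16); next start ≥ 16 → (20,22).
Selected 6 appointments.

6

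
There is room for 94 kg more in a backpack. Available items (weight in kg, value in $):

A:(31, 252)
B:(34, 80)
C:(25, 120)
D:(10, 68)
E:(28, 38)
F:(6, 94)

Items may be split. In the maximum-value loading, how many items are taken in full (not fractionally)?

4

Greedy by value/weight ratio, highest first.
Order: F (94/6=15.67) > A (252/31=8.13) > D (68/10=6.80) > C (120/25=4.80) > B (80/34=2.35) > E (38/28=1.36)
Fill: take F (6 @ 94) → take A (31 @ 252) → take D (10 @ 68) → take C (25 @ 120) → take 22/34 of B → 51.76; 94/94 used.
4 item(s) taken whole; one partial (take 22/34 of B).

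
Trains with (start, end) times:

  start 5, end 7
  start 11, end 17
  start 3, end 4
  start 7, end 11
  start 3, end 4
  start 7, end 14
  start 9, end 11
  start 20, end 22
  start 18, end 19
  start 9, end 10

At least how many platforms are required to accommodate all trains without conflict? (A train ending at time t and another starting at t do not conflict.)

4

starts: [3, 3, 5, 7, 7, 9, 9, 11, 18, 20]
ends:   [4, 4, 7, 10, 11, 11, 14, 17, 19, 22]
s3→1 s3→2 e4→1 e4→0 s5→1 e7→0 s7→1 s7→2 s9→3 s9→4  — peak 4.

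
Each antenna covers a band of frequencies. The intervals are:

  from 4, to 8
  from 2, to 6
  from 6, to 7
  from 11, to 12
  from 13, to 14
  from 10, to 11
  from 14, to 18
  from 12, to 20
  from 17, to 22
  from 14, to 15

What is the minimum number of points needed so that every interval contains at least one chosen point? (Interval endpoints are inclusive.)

Process intervals by earliest right end; each time one isn't hit yet, stab at its right endpoint.
Sorted: [2,6] [6,7] [4,8] [10,11] [11,12] [13,14] [14,15] [14,18] [12,20] [17,22]
{[2,6],[6,7],[4,8]} hit by 6; {[10,11],[11,12]} hit by 11; {[13,14],[14,15],[14,18],[12,20]} hit by 14; {[17,22]} hit by 22.
Points: 6, 11, 14, 22 (4 total).

4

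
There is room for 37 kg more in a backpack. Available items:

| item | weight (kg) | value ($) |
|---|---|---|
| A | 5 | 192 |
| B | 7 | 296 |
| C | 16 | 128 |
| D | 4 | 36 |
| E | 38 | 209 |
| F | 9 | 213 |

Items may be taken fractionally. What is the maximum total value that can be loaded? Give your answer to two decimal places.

Greedy by value/weight ratio, highest first.
Order: B (296/7=42.29) > A (192/5=38.40) > F (213/9=23.67) > D (36/4=9.00) > C (128/16=8.00) > E (209/38=5.50)
Fill: take B (7 @ 296) → take A (5 @ 192) → take F (9 @ 213) → take D (4 @ 36) → take 12/16 of C → 96.00; 37/37 used.
Total value = 833.00

833.00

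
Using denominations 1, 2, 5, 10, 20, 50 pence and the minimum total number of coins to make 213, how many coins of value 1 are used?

Use the largest denomination that fits, subtract, and repeat.
213 = 4×50 + 1×10 + 1×2 + 1×1
Count of 1: 1

1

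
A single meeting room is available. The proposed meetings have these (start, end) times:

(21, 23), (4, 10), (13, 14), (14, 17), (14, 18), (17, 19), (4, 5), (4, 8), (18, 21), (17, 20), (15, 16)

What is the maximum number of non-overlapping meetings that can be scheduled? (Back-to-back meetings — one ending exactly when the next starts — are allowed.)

By end time: (4,5), (4,8), (4,10), (13,14), (15,16), (14,17), (14,18), (17,19), (17,20), (18,21), (21,23).
Pick (4,5); next start ≥ 5 → (13,14); next start ≥ 14 → (15,16); next start ≥ 16 → (17,19); next start ≥ 19 → (21,23).
Selected 5 meetings.

5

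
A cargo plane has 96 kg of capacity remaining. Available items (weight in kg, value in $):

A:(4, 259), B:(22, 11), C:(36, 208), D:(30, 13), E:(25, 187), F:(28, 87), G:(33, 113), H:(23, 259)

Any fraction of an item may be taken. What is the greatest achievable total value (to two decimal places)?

940.39

Sort by value per unit weight and fill in that order.
Order: A (259/4=64.75) > H (259/23=11.26) > E (187/25=7.48) > C (208/36=5.78) > G (113/33=3.42) > F (87/28=3.11) > B (11/22=0.50) > D (13/30=0.43)
Fill: take A (4 @ 259) → take H (23 @ 259) → take E (25 @ 187) → take C (36 @ 208) → take 8/33 of G → 27.39; 96/96 used.
Total value = 940.39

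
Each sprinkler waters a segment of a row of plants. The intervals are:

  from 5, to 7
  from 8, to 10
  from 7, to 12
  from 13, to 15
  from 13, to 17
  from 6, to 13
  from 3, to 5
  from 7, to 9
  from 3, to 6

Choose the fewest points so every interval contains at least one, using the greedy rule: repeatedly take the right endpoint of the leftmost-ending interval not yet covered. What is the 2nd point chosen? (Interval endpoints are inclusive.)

9

Sort by right endpoint; whenever an interval is uncovered, place a point at its right end.
Sorted: [3,5] [3,6] [5,7] [7,9] [8,10] [7,12] [6,13] [13,15] [13,17]
{[3,5],[3,6],[5,7]} hit by 5; {[7,9],[8,10],[7,12],[6,13]} hit by 9; {[13,15],[13,17]} hit by 15.
Points: 5, 9, 15 (3 total).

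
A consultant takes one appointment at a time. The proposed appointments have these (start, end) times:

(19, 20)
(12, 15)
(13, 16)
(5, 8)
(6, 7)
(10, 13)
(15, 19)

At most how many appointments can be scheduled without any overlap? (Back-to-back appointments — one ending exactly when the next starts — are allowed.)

4

Greedy by earliest finish: after sorting by end time, pick each interval compatible with the last pick.
By end time: (6,7), (5,8), (10,13), (12,15), (13,16), (15,19), (19,20).
Pick (6,7); next start ≥ 7 → (10,13); next start ≥ 13 → (13,16); next start ≥ 16 → (19,20).
Selected 4 appointments.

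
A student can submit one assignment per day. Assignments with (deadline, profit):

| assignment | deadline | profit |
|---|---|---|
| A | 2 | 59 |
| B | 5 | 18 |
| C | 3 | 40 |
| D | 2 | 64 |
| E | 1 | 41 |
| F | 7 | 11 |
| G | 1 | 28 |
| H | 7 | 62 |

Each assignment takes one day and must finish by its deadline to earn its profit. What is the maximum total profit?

254

Take jobs in profit order; each goes to the latest open slot no later than its deadline.
By profit: D(d2,64), H(d7,62), A(d2,59), E(d1,41), C(d3,40), G(d1,28), B(d5,18), F(d7,11)
D→slot 2; H→slot 7; A→slot 1; E skipped; C→slot 3; G skipped; B→slot 5; F→slot 6.
Profit = 59 + 64 + 40 + 18 + 11 + 62 = 254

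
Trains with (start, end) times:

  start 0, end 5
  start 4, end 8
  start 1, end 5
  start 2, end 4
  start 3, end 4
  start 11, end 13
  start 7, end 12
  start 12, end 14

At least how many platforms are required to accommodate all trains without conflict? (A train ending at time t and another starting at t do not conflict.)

The answer is the maximum number of intervals overlapping at any instant.
starts: [0, 1, 2, 3, 4, 7, 11, 12]
ends:   [4, 4, 5, 5, 8, 12, 13, 14]
s0→1 s1→2 s2→3 s3→4  — peak 4.

4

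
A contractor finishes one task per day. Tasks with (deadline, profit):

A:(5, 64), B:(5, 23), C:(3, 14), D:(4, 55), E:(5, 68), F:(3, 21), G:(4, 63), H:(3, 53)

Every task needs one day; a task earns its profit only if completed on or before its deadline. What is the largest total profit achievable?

Take jobs in profit order; each goes to the latest open slot no later than its deadline.
By profit: E(d5,68), A(d5,64), G(d4,63), D(d4,55), H(d3,53), B(d5,23), F(d3,21), C(d3,14)
E→slot 5; A→slot 4; G→slot 3; D→slot 2; H→slot 1; B skipped; F skipped; C skipped.
Profit = 53 + 55 + 63 + 64 + 68 = 303

303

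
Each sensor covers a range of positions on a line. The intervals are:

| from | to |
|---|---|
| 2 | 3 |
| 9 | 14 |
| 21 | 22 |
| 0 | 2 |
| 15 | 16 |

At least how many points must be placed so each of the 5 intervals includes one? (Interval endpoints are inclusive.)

Sorted: [0,2] [2,3] [9,14] [15,16] [21,22]
{[0,2],[2,3]} hit by 2; {[9,14]} hit by 14; {[15,16]} hit by 16; {[21,22]} hit by 22.
Points: 2, 14, 16, 22 (4 total).

4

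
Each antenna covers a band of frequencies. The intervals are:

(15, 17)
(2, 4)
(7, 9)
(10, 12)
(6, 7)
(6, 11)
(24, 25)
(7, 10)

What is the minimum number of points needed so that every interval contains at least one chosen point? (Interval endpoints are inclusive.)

Sort by right endpoint; whenever an interval is uncovered, place a point at its right end.
By right end: [2,4]  [6,7]  [7,9]  [7,10]  [6,11]  [10,12]  [15,17]  [24,25]
[2,4] uncovered → point at 4; [6,7] uncovered → point at 7; [10,12] uncovered → point at 12; [15,17] uncovered → point at 17; [24,25] uncovered → point at 25.
Points: 4, 7, 12, 17, 25 (5 total).

5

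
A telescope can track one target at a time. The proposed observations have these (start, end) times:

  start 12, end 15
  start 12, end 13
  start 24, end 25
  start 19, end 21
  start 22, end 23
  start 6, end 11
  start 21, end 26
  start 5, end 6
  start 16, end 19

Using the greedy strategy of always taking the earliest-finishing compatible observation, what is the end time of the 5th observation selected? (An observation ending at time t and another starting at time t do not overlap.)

21

Greedy by earliest finish: after sorting by end time, pick each interval compatible with the last pick.
Sorted by end: (5,6)  (6,11)  (12,13)  (12,15)  (16,19)  (19,21)  (22,23)  (24,25)  (21,26)
take (5,6); take (6,11); take (12,13); take (16,19); take (19,21); take (22,23); take (24,25).
Selected: (5,6) (6,11) (12,13) (16,19) (19,21) (22,23) (24,25)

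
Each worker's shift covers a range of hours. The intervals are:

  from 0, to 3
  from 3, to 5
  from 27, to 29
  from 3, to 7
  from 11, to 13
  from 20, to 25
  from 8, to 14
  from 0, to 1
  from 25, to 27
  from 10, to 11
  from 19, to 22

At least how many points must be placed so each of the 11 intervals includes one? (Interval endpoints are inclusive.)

By right end: [0,1]  [0,3]  [3,5]  [3,7]  [10,11]  [11,13]  [8,14]  [19,22]  [20,25]  [25,27]  [27,29]
[0,1] uncovered → point at 1; [3,5] uncovered → point at 5; [10,11] uncovered → point at 11; [19,22] uncovered → point at 22; [25,27] uncovered → point at 27.
Points: 1, 5, 11, 22, 27 (5 total).

5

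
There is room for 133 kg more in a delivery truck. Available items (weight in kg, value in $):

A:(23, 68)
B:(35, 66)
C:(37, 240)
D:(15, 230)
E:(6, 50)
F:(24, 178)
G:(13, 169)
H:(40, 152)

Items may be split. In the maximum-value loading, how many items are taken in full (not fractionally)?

5

Sort by value per unit weight and fill in that order.
Order: D (230/15=15.33) > G (169/13=13.00) > E (50/6=8.33) > F (178/24=7.42) > C (240/37=6.49) > H (152/40=3.80) > A (68/23=2.96) > B (66/35=1.89)
Fill: take D (15 @ 230) → take G (13 @ 169) → take E (6 @ 50) → take F (24 @ 178) → take C (37 @ 240) → take 38/40 of H → 144.40; 133/133 used.
5 item(s) taken whole; one partial (take 38/40 of H).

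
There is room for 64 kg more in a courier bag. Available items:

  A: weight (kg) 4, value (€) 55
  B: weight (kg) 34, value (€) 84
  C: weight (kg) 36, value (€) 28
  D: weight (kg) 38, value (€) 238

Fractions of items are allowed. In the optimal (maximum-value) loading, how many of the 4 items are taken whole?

Order: A (55/4=13.75) > D (238/38=6.26) > B (84/34=2.47) > C (28/36=0.78)
Fill: take A (4 @ 55) → take D (38 @ 238) → take 22/34 of B → 54.35; 64/64 used.
2 item(s) taken whole; one partial (take 22/34 of B).

2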